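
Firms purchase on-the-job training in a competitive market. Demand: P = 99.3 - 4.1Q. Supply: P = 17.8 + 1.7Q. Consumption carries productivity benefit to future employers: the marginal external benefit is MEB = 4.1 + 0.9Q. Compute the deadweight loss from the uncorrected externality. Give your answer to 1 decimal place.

Market equilibrium (private): 17.8 + 1.7Q = 99.3 - 4.1Q → Q_m = 14.0517.
Social marginal benefit = demand + MEB = 103.4 - 3.2Q.
Set SMB = MC: 103.4 - 3.2Q = 17.8 + 1.7Q → Q* = 17.4694.
The loss is the area between SMB and MC from Q* to Q_m; with linear curves that's a triangle of height MEB(Q_m).
DWL = ½ × 3.4177 × 16.7466 = 28.6174.

DWL = 28.6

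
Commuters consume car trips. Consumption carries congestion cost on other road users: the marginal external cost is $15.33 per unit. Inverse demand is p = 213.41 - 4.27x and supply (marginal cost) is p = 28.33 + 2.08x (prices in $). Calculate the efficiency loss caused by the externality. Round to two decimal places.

DWL = $18.50

Market equilibrium (private): 28.33 + 2.08x = 213.41 - 4.27x → x_m = 29.1465.
Social marginal benefit = demand − MEC = 198.08 - 4.27x.
Set SMB = MC: 198.08 - 4.27x = 28.33 + 2.08x → x* = 26.7323.
The loss is the area between SMB and MC from x* to x_m; with linear curves that's a triangle of height MEC(x_m).
DWL = ½ × 2.4142 × 15.3300 = 18.5048.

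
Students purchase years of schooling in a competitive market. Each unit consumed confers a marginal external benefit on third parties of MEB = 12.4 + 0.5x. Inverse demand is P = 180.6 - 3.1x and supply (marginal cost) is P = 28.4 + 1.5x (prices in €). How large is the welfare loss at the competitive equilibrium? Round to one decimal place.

DWL = €102.2

Market equilibrium (private): 28.4 + 1.5x = 180.6 - 3.1x → x_m = 33.0870.
Social marginal benefit = demand + MEB = 193.0 - 2.6x.
Set SMB = MC: 193.0 - 2.6x = 28.4 + 1.5x → x* = 40.1463.
The welfare-loss triangle has base |x_m − x*| and height MEB(x_m) (the vertical gap between SMB and MC is zero at x* and MEB at x_m).
DWL = ½ × 7.0593 × 28.9435 = 102.1604.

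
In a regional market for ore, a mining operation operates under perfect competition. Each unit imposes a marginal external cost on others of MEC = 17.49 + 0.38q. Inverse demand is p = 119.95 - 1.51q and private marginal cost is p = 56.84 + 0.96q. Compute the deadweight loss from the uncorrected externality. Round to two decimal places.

DWL = 129.79

Market equilibrium (private): 56.84 + 0.96q = 119.95 - 1.51q → q_m = 25.5506.
Social marginal cost = private MC + MEC = 74.33 + 1.34q.
Set SMC = demand: 74.33 + 1.34q = 119.95 - 1.51q → q* = 16.0070.
Between q* and q_m the wedge SMC − demand runs linearly from 0 to MEC(q_m), so the loss is a triangle.
DWL = ½ × 9.5436 × 27.1992 = 129.7891.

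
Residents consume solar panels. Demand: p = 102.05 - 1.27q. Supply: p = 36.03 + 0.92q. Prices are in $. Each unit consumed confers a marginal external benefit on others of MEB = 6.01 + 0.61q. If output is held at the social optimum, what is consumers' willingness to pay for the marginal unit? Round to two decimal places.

Social marginal benefit = demand + MEB = 108.06 - 0.66q.
Set SMB = MC: 108.06 - 0.66q = 36.03 + 0.92q → q* = 45.5886.
Consumer price on the demand curve at q*: 102.05 − 1.27×45.5886 = 44.1525.

P = $44.15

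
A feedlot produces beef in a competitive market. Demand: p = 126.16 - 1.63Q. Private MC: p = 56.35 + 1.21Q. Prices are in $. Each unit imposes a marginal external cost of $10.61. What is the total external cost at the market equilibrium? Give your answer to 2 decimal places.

Market equilibrium (private): 56.35 + 1.21Q = 126.16 - 1.63Q → Q_m = 24.5810.
Total external cost = MEC × Q_m = 10.61 × 24.5810 = 260.8044.

$260.80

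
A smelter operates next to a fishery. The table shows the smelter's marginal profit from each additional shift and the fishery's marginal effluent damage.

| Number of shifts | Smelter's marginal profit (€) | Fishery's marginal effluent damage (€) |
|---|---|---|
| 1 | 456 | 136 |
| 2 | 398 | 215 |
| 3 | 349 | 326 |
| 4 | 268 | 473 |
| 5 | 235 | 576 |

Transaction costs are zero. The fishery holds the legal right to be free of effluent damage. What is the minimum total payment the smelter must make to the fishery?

€677

Efficient level: marginal profit ≥ marginal effluent damage through level 3, so k* = 3.
With the fishery holding the right, the smelter must at least compensate total damage at k*: 136 + 215 + 326 = 677.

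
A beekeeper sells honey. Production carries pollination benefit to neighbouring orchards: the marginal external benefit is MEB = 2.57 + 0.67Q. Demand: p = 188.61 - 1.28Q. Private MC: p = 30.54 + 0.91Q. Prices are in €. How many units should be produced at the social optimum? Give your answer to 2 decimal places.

Q* = 105.68

Social marginal cost = private MC − MEB = 27.97 + 0.24Q.
Set SMC = demand: 27.97 + 0.24Q = 188.61 - 1.28Q → Q* = 105.6842.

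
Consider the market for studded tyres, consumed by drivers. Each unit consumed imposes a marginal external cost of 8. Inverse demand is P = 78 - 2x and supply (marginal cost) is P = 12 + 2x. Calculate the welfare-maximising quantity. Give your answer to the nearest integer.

Social marginal benefit = demand − MEC = 70 - 2x.
Set SMB = MC: 70 - 2x = 12 + 2x → x* = 14.5000.

x* = 15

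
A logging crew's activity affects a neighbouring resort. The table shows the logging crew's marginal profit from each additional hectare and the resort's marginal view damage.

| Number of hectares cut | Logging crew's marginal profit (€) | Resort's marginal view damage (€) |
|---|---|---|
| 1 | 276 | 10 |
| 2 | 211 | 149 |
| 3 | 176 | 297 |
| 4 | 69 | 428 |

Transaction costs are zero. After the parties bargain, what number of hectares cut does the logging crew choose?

Bargaining reaches the level where marginal profit last exceeds marginal view damage.
That holds through level 2 (211 ≥ 149) but not at 3 (176 < 297).

2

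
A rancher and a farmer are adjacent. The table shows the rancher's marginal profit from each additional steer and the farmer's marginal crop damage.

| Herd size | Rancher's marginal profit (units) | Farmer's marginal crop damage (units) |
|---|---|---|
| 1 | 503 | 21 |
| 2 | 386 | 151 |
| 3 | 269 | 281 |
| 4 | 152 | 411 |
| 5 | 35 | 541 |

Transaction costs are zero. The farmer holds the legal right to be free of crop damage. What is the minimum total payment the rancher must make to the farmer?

Efficient level: marginal profit ≥ marginal crop damage through level 2, so k* = 2.
With the farmer holding the right, the rancher must at least compensate total damage at k*: 21 + 151 = 172.

172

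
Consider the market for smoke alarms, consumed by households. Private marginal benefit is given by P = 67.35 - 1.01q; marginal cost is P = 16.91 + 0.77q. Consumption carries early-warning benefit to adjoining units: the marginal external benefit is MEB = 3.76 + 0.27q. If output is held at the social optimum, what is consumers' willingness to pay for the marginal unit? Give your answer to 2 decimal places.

Social marginal benefit = demand + MEB = 71.11 - 0.74q.
Set SMB = MC: 71.11 - 0.74q = 16.91 + 0.77q → q* = 35.8940.
Consumer price on the demand curve at q*: 67.35 − 1.01×35.8940 = 31.0971.

P = 31.10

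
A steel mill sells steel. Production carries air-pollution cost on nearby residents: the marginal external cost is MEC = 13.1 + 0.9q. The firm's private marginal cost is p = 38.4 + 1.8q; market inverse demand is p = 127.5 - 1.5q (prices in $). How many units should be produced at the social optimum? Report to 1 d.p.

q* = 18.1

Social marginal cost = private MC + MEC = 51.5 + 2.7q.
Set SMC = demand: 51.5 + 2.7q = 127.5 - 1.5q → q* = 18.0952.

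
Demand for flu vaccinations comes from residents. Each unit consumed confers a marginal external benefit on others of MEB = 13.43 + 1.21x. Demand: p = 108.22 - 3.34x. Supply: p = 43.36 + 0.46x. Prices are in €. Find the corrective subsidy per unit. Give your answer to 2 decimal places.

subsidy = €50.01 per unit

Social marginal benefit = demand + MEB = 121.65 - 2.13x.
Set SMB = MC: 121.65 - 2.13x = 43.36 + 0.46x → x* = 30.2278.
The Pigouvian subsidy equals MEB at x*: 13.43 + 1.21×30.2278 = 50.0056.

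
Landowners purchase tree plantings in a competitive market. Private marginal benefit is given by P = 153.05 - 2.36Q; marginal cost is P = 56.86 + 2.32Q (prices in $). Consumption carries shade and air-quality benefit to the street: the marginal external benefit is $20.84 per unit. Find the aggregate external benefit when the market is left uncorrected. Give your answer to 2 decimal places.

Market equilibrium (private): 56.86 + 2.32Q = 153.05 - 2.36Q → Q_m = 20.5534.
Total external benefit = MEB × Q_m = 20.84 × 20.5534 = 428.3329.

$428.33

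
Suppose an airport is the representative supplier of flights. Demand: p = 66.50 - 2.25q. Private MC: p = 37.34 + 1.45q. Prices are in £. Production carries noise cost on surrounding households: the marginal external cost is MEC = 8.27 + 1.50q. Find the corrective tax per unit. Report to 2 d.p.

tax = £14.30 per unit

Social marginal cost = private MC + MEC = 45.61 + 2.95q.
Set SMC = demand: 45.61 + 2.95q = 66.50 - 2.25q → q* = 4.0173.
The Pigouvian tax equals MEC at q*: 8.27 + 1.50×4.0173 = 14.2960.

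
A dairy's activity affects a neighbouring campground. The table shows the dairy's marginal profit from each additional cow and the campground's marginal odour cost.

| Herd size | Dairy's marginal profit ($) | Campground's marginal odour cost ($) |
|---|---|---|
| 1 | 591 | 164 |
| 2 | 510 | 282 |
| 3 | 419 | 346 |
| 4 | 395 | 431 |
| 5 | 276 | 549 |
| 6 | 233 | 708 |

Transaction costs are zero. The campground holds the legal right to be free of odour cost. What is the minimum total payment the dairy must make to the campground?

$792

Efficient level: marginal profit ≥ marginal odour cost through level 3, so k* = 3.
With the campground holding the right, the dairy must at least compensate total damage at k*: 164 + 282 + 346 = 792.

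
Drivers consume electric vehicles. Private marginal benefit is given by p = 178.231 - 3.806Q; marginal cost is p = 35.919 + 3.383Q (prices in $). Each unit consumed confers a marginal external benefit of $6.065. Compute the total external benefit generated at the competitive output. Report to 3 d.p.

$120.062

Market equilibrium (private): 35.919 + 3.383Q = 178.231 - 3.806Q → Q_m = 19.7958.
Total external benefit = MEB × Q_m = 6.065 × 19.7958 = 120.0615.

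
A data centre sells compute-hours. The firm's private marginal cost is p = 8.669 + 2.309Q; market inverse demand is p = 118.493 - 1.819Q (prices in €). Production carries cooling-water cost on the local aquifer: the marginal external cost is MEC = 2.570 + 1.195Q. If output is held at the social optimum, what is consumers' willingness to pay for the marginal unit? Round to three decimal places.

P = €81.842

Social marginal cost = private MC + MEC = 11.239 + 3.504Q.
Set SMC = demand: 11.239 + 3.504Q = 118.493 - 1.819Q → Q* = 20.1492.
Consumer price on the demand curve at Q*: 118.493 − 1.819×20.1492 = 81.8416.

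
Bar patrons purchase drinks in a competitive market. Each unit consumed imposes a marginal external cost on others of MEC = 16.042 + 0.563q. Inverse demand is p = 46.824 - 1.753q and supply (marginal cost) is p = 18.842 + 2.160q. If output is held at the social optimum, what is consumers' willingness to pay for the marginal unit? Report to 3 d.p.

P = 42.148

Social marginal benefit = demand − MEC = 30.782 - 2.316q.
Set SMB = MC: 30.782 - 2.316q = 18.842 + 2.160q → q* = 2.6676.
Consumer price on the demand curve at q*: 46.824 − 1.753×2.6676 = 42.1477.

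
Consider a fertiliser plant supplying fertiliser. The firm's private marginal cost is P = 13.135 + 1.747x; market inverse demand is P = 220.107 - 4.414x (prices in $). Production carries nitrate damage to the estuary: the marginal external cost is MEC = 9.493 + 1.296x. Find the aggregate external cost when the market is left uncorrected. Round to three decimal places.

Market equilibrium (private): 13.135 + 1.747x = 220.107 - 4.414x → x_m = 33.5939.
Total external cost = ∫₀^{x_m} (9.493 + 1.296x) dx = 9.493×33.5939 + ½×1.296×33.5939² = 1050.2074.

$1050.207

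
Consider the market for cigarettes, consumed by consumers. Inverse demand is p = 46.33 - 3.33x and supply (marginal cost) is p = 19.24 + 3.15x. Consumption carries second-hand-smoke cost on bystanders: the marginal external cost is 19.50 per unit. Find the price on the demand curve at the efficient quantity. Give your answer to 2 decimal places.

Social marginal benefit = demand − MEC = 26.83 - 3.33x.
Set SMB = MC: 26.83 - 3.33x = 19.24 + 3.15x → x* = 1.1713.
Consumer price on the demand curve at x*: 46.33 − 3.33×1.1713 = 42.4296.

P = 42.43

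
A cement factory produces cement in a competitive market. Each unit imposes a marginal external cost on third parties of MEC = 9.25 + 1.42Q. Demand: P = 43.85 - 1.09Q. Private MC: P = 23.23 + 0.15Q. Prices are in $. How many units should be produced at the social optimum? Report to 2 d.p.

Social marginal cost = private MC + MEC = 32.48 + 1.57Q.
Set SMC = demand: 32.48 + 1.57Q = 43.85 - 1.09Q → Q* = 4.2744.

Q* = 4.27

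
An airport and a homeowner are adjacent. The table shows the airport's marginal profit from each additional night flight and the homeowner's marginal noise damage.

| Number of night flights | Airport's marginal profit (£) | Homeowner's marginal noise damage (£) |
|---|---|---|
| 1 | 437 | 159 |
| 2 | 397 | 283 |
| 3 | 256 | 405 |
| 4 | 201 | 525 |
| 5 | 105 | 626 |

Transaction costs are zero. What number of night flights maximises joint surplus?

Bargaining reaches the level where marginal profit last exceeds marginal noise damage.
That holds through level 2 (397 ≥ 283) but not at 3 (256 < 405).

2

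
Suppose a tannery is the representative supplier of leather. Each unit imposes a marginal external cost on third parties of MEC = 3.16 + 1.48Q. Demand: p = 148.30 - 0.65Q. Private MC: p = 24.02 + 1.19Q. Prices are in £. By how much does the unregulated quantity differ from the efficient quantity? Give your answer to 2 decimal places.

31.06 units

Market equilibrium (private): 24.02 + 1.19Q = 148.30 - 0.65Q → Q_m = 67.5435.
Social marginal cost = private MC + MEC = 27.18 + 2.67Q.
Set SMC = demand: 27.18 + 2.67Q = 148.30 - 0.65Q → Q* = 36.4819.
Gap = |67.5435 − 36.4819| = 31.0616.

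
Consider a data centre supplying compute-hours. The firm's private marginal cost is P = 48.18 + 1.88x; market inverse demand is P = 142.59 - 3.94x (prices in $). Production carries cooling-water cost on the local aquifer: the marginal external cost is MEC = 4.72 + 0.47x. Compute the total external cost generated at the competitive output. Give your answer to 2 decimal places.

Market equilibrium (private): 48.18 + 1.88x = 142.59 - 3.94x → x_m = 16.2216.
Total external cost = ∫₀^{x_m} (4.72 + 0.47x) dx = 4.72×16.2216 + ½×0.47×16.2216² = 138.4039.

$138.40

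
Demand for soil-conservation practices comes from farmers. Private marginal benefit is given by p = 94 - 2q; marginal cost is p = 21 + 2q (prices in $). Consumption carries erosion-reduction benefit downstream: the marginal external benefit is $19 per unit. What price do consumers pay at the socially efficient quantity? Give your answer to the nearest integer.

P = $48

Social marginal benefit = demand + MEB = 113 - 2q.
Set SMB = MC: 113 - 2q = 21 + 2q → q* = 23.0000.
Consumer price on the demand curve at q*: 94 − 2×23.0000 = 48.0000.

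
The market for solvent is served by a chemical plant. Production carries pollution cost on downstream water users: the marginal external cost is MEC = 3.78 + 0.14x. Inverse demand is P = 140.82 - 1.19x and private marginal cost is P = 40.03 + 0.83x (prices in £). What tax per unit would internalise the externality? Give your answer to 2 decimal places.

Social marginal cost = private MC + MEC = 43.81 + 0.97x.
Set SMC = demand: 43.81 + 0.97x = 140.82 - 1.19x → x* = 44.9120.
The Pigouvian tax equals MEC at x*: 3.78 + 0.14×44.9120 = 10.0677.

tax = £10.07 per unit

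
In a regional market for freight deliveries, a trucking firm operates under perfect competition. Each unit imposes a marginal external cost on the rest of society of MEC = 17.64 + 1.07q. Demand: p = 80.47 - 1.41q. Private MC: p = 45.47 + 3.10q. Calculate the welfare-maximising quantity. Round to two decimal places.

Social marginal cost = private MC + MEC = 63.11 + 4.17q.
Set SMC = demand: 63.11 + 4.17q = 80.47 - 1.41q → q* = 3.1111.

q* = 3.11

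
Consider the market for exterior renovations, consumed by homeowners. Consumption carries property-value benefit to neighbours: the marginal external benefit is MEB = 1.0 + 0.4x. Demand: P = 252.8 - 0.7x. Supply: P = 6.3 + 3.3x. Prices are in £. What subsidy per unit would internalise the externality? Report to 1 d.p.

Social marginal benefit = demand + MEB = 253.8 - 0.3x.
Set SMB = MC: 253.8 - 0.3x = 6.3 + 3.3x → x* = 68.7500.
The Pigouvian subsidy equals MEB at x*: 1.0 + 0.4×68.7500 = 28.5000.

subsidy = £28.5 per unit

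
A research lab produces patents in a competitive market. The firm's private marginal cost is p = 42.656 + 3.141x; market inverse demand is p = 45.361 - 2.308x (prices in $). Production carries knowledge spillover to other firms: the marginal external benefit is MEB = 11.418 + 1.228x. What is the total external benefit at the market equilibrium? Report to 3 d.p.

$5.819

Market equilibrium (private): 42.656 + 3.141x = 45.361 - 2.308x → x_m = 0.4964.
Total external benefit = ∫₀^{x_m} (11.418 + 1.228x) dx = 11.418×0.4964 + ½×1.228×0.4964² = 5.8192.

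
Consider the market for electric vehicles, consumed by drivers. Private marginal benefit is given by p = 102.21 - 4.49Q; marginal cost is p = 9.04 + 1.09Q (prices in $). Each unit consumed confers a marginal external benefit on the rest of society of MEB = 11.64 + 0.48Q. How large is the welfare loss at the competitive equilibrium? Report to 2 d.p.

DWL = $37.87

Market equilibrium (private): 9.04 + 1.09Q = 102.21 - 4.49Q → Q_m = 16.6971.
Social marginal benefit = demand + MEB = 113.85 - 4.01Q.
Set SMB = MC: 113.85 - 4.01Q = 9.04 + 1.09Q → Q* = 20.5510.
Height of the DWL triangle at Q_m is SMB(Q_m) − MC(Q_m) = MEB(Q_m) = 19.6546.
DWL = ½ × 3.8539 × 19.6546 = 37.8734.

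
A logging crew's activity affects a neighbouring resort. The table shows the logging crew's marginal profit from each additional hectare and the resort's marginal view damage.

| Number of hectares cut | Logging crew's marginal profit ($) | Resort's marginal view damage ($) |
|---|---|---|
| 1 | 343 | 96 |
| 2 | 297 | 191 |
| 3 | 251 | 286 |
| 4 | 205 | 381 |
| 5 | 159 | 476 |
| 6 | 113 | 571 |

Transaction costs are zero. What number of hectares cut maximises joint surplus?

2

Bargaining reaches the level where marginal profit last exceeds marginal view damage.
That holds through level 2 (297 ≥ 191) but not at 3 (251 < 286).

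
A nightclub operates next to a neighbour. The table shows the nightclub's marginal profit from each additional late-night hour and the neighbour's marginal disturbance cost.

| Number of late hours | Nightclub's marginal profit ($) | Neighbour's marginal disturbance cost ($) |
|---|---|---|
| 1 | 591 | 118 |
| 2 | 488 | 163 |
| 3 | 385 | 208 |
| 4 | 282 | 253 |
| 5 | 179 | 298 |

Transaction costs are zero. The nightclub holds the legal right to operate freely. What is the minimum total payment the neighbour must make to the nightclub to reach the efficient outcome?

Left alone the nightclub would choose level 5 (marginal profit stays positive).
Efficient level: k* = 4 (marginal profit ≥ marginal disturbance cost through 4).
The neighbour must at least cover the nightclub's forgone profit from cutting 5→4: 179 = 179.

$179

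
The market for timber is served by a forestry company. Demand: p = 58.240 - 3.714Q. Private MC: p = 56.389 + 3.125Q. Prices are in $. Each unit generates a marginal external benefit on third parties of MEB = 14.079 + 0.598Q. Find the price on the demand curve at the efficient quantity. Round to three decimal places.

P = $48.760

Social marginal cost = private MC − MEB = 42.310 + 2.527Q.
Set SMC = demand: 42.310 + 2.527Q = 58.240 - 3.714Q → Q* = 2.5525.
Consumer price on the demand curve at Q*: 58.240 − 3.714×2.5525 = 48.7600.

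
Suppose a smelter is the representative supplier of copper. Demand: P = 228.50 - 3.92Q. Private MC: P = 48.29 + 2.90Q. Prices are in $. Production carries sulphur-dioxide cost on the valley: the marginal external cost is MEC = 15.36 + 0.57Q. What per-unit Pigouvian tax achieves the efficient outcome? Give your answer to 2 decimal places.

Social marginal cost = private MC + MEC = 63.65 + 3.47Q.
Set SMC = demand: 63.65 + 3.47Q = 228.50 - 3.92Q → Q* = 22.3072.
The Pigouvian tax equals MEC at Q*: 15.36 + 0.57×22.3072 = 28.0751.

tax = $28.08 per unit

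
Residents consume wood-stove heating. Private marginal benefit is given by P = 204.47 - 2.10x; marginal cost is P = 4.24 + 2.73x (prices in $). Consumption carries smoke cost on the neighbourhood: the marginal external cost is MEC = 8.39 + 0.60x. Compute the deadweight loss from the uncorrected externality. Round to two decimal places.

DWL = $101.88

Market equilibrium (private): 4.24 + 2.73x = 204.47 - 2.10x → x_m = 41.4555.
Social marginal benefit = demand − MEC = 196.08 - 2.70x.
Set SMB = MC: 196.08 - 2.70x = 4.24 + 2.73x → x* = 35.3297.
The loss is the area between SMB and MC from x* to x_m; with linear curves that's a triangle of height MEC(x_m).
DWL = ½ × 6.1258 × 33.2633 = 101.8822.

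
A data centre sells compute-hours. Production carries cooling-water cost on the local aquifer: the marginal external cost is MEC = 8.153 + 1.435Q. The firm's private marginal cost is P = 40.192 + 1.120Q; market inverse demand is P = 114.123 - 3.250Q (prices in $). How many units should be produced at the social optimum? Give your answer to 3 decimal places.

Social marginal cost = private MC + MEC = 48.345 + 2.555Q.
Set SMC = demand: 48.345 + 2.555Q = 114.123 - 3.250Q → Q* = 11.3313.

Q* = 11.331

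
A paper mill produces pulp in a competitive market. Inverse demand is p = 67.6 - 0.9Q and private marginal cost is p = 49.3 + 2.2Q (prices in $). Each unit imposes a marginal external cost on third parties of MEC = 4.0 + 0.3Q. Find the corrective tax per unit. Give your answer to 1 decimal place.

Social marginal cost = private MC + MEC = 53.3 + 2.5Q.
Set SMC = demand: 53.3 + 2.5Q = 67.6 - 0.9Q → Q* = 4.2059.
The Pigouvian tax equals MEC at Q*: 4.0 + 0.3×4.2059 = 5.2618.

tax = $5.3 per unit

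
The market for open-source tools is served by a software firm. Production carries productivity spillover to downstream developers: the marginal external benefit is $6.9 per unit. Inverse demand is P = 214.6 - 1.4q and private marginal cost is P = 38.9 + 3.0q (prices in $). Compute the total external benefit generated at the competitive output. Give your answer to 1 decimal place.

Market equilibrium (private): 38.9 + 3.0q = 214.6 - 1.4q → q_m = 39.9318.
Total external benefit = MEB × q_m = 6.9 × 39.9318 = 275.5294.

$275.5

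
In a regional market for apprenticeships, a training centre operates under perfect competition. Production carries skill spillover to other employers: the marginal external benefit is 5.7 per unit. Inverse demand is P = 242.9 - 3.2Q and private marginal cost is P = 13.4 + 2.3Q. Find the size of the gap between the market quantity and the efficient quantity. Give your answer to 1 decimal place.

1.0 units

Market equilibrium (private): 13.4 + 2.3Q = 242.9 - 3.2Q → Q_m = 41.7273.
Social marginal cost = private MC − MEB = 7.7 + 2.3Q.
Set SMC = demand: 7.7 + 2.3Q = 242.9 - 3.2Q → Q* = 42.7636.
Gap = |41.7273 − 42.7636| = 1.0363.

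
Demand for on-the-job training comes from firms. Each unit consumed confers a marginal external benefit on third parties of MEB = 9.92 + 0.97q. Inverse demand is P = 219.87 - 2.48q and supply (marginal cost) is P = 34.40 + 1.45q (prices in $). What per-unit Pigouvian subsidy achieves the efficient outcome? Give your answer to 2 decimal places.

subsidy = $73.95 per unit

Social marginal benefit = demand + MEB = 229.79 - 1.51q.
Set SMB = MC: 229.79 - 1.51q = 34.40 + 1.45q → q* = 66.0101.
The Pigouvian subsidy equals MEB at q*: 9.92 + 0.97×66.0101 = 73.9498.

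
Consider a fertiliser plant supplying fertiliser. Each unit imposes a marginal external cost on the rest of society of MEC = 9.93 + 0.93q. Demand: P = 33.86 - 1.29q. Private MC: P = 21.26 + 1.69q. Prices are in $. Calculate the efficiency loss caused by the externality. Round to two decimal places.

DWL = $24.57

Market equilibrium (private): 21.26 + 1.69q = 33.86 - 1.29q → q_m = 4.2282.
Social marginal cost = private MC + MEC = 31.19 + 2.62q.
Set SMC = demand: 31.19 + 2.62q = 33.86 - 1.29q → q* = 0.6829.
Height of the DWL triangle at q_m is SMC(q_m) − demand(q_m) = MEC(q_m) = 13.8622.
DWL = ½ × 3.5453 × 13.8622 = 24.5728.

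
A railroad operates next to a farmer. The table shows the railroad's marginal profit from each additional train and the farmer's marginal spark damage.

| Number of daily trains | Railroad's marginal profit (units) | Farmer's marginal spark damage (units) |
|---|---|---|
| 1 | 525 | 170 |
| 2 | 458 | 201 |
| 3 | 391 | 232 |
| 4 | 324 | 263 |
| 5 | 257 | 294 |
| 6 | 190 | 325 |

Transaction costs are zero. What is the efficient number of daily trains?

4

Bargaining reaches the level where marginal profit last exceeds marginal spark damage.
That holds through level 4 (324 ≥ 263) but not at 5 (257 < 294).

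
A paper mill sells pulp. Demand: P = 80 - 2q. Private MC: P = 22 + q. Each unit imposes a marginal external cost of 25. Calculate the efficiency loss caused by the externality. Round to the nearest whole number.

Market equilibrium (private): 22 + q = 80 - 2q → q_m = 19.3333.
Social marginal cost = private MC + MEC = 47 + q.
Set SMC = demand: 47 + q = 80 - 2q → q* = 11.0000.
The loss is the area between SMC and demand from q* to q_m; with linear curves that's a triangle of height MEC(q_m).
DWL = ½ × 8.3333 × 25.0000 = 104.1663.

DWL = 104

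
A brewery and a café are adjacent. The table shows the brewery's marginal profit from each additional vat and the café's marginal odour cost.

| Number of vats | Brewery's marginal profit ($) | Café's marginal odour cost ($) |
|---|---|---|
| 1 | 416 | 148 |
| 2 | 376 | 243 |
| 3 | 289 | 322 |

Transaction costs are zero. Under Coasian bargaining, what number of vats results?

Bargaining reaches the level where marginal profit last exceeds marginal odour cost.
That holds through level 2 (376 ≥ 243) but not at 3 (289 < 322).

2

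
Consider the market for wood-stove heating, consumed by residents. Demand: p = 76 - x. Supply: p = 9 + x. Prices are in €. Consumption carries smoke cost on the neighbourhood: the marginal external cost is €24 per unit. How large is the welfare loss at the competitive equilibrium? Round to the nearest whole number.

Market equilibrium (private): 9 + x = 76 - x → x_m = 33.5000.
Social marginal benefit = demand − MEC = 52 - x.
Set SMB = MC: 52 - x = 9 + x → x* = 21.5000.
The loss is the area between SMB and MC from x* to x_m; with linear curves that's a triangle of height MEC(x_m).
DWL = ½ × 12.0000 × 24.0000 = 144.0000.

DWL = €144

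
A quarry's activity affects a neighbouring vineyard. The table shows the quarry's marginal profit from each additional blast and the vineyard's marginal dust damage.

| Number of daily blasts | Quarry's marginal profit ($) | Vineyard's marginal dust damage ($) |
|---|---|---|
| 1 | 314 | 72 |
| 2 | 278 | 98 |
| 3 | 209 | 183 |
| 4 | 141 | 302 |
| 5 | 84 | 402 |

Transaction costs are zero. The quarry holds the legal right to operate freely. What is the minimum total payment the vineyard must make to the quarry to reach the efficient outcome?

$225

Left alone the quarry would choose level 5 (marginal profit stays positive).
Efficient level: k* = 3 (marginal profit ≥ marginal dust damage through 3).
The vineyard must at least cover the quarry's forgone profit from cutting 5→3: 141 + 84 = 225.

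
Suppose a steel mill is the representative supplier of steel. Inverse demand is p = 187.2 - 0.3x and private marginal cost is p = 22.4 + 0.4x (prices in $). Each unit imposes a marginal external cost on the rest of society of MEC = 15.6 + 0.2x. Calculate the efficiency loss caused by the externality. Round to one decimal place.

DWL = $2183.1

Market equilibrium (private): 22.4 + 0.4x = 187.2 - 0.3x → x_m = 235.4286.
Social marginal cost = private MC + MEC = 38.0 + 0.6x.
Set SMC = demand: 38.0 + 0.6x = 187.2 - 0.3x → x* = 165.7778.
Height of the DWL triangle at x_m is SMC(x_m) − demand(x_m) = MEC(x_m) = 62.6857.
DWL = ½ × 69.6508 × 62.6857 = 2183.0546.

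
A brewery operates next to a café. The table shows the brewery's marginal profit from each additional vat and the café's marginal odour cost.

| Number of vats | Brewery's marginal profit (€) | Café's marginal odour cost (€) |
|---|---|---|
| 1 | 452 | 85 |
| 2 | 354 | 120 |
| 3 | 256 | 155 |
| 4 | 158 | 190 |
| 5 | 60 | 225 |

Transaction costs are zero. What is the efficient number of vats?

Bargaining reaches the level where marginal profit last exceeds marginal odour cost.
That holds through level 3 (256 ≥ 155) but not at 4 (158 < 190).

3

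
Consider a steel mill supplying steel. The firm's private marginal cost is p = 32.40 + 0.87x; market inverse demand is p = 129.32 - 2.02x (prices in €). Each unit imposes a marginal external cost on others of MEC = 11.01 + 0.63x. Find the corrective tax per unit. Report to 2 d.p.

tax = €26.39 per unit

Social marginal cost = private MC + MEC = 43.41 + 1.50x.
Set SMC = demand: 43.41 + 1.50x = 129.32 - 2.02x → x* = 24.4063.
The Pigouvian tax equals MEC at x*: 11.01 + 0.63×24.4063 = 26.3860.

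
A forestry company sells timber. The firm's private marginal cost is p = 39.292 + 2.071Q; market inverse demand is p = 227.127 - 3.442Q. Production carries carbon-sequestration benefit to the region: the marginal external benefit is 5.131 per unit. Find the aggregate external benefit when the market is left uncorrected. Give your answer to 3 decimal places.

174.820

Market equilibrium (private): 39.292 + 2.071Q = 227.127 - 3.442Q → Q_m = 34.0713.
Total external benefit = MEB × Q_m = 5.131 × 34.0713 = 174.8198.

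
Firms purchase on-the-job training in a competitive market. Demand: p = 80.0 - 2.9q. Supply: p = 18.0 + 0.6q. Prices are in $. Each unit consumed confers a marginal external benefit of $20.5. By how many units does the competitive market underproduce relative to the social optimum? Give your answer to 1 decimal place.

5.9 units

Market equilibrium (private): 18.0 + 0.6q = 80.0 - 2.9q → q_m = 17.7143.
Social marginal benefit = demand + MEB = 100.5 - 2.9q.
Set SMB = MC: 100.5 - 2.9q = 18.0 + 0.6q → q* = 23.5714.
Gap = |17.7143 − 23.5714| = 5.8571.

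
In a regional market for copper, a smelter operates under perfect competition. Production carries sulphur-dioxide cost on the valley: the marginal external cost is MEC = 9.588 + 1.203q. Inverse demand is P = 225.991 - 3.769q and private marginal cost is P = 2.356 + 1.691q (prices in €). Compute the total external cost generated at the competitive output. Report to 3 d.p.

€1401.803

Market equilibrium (private): 2.356 + 1.691q = 225.991 - 3.769q → q_m = 40.9588.
Total external cost = ∫₀^{q_m} (9.588 + 1.203q) dq = 9.588×40.9588 + ½×1.203×40.9588² = 1401.8034.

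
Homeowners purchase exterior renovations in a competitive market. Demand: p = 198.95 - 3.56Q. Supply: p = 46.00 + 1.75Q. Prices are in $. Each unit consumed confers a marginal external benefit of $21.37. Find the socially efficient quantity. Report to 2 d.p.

Social marginal benefit = demand + MEB = 220.32 - 3.56Q.
Set SMB = MC: 220.32 - 3.56Q = 46.00 + 1.75Q → Q* = 32.8286.

Q* = 32.83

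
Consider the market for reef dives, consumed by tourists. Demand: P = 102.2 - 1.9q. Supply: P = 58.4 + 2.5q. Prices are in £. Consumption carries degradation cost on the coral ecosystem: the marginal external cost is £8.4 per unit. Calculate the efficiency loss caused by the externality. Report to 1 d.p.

Market equilibrium (private): 58.4 + 2.5q = 102.2 - 1.9q → q_m = 9.9545.
Social marginal benefit = demand − MEC = 93.8 - 1.9q.
Set SMB = MC: 93.8 - 1.9q = 58.4 + 2.5q → q* = 8.0455.
Between q* and q_m the wedge MC − SMB runs linearly from 0 to MEC(q_m), so the loss is a triangle.
DWL = ½ × 1.9090 × 8.4000 = 8.0178.

DWL = £8.0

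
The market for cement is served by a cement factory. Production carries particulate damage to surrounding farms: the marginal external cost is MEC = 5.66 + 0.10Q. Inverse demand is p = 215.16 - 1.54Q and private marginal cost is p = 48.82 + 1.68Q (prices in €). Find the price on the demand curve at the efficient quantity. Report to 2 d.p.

P = €140.63

Social marginal cost = private MC + MEC = 54.48 + 1.78Q.
Set SMC = demand: 54.48 + 1.78Q = 215.16 - 1.54Q → Q* = 48.3976.
Consumer price on the demand curve at Q*: 215.16 − 1.54×48.3976 = 140.6277.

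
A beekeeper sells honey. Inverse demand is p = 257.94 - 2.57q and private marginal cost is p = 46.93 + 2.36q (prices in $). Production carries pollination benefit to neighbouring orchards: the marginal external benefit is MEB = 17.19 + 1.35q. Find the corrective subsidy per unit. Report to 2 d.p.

Social marginal cost = private MC − MEB = 29.74 + 1.01q.
Set SMC = demand: 29.74 + 1.01q = 257.94 - 2.57q → q* = 63.7430.
The Pigouvian subsidy equals MEB at q*: 17.19 + 1.35×63.7430 = 103.2431.

subsidy = $103.24 per unit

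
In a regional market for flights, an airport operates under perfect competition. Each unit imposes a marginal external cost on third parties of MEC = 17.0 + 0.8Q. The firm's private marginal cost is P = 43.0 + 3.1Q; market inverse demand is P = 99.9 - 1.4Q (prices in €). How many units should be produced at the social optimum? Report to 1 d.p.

Q* = 7.5

Social marginal cost = private MC + MEC = 60.0 + 3.9Q.
Set SMC = demand: 60.0 + 3.9Q = 99.9 - 1.4Q → Q* = 7.5283.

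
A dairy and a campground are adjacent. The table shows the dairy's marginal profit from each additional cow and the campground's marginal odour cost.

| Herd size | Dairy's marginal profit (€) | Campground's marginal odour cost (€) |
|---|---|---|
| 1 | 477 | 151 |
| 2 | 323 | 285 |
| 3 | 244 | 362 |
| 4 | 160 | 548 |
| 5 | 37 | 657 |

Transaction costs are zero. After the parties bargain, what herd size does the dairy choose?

2

Bargaining reaches the level where marginal profit last exceeds marginal odour cost.
That holds through level 2 (323 ≥ 285) but not at 3 (244 < 362).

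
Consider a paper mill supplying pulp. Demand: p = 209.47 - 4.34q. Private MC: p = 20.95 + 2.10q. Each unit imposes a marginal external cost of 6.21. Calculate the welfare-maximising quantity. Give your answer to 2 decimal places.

q* = 28.31

Social marginal cost = private MC + MEC = 27.16 + 2.10q.
Set SMC = demand: 27.16 + 2.10q = 209.47 - 4.34q → q* = 28.3090.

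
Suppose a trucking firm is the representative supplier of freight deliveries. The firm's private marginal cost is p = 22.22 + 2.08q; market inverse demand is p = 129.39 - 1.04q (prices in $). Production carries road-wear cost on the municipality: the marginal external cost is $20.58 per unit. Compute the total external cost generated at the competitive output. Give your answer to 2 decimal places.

$706.91

Market equilibrium (private): 22.22 + 2.08q = 129.39 - 1.04q → q_m = 34.3494.
Total external cost = MEC × q_m = 20.58 × 34.3494 = 706.9107.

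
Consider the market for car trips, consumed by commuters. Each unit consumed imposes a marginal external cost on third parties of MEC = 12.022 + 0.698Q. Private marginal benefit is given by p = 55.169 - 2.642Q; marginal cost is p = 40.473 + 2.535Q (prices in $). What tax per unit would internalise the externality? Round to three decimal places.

Social marginal benefit = demand − MEC = 43.147 - 3.340Q.
Set SMB = MC: 43.147 - 3.340Q = 40.473 + 2.535Q → Q* = 0.4551.
The Pigouvian tax equals MEC at Q*: 12.022 + 0.698×0.4551 = 12.3397.

tax = $12.340 per unit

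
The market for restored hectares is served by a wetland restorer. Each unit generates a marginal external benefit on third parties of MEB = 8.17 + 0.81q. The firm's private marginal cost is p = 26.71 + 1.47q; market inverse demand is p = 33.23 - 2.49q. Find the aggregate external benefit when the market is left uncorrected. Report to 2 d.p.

14.55

Market equilibrium (private): 26.71 + 1.47q = 33.23 - 2.49q → q_m = 1.6465.
Total external benefit = ∫₀^{q_m} (8.17 + 0.81q) dq = 8.17×1.6465 + ½×0.81×1.6465² = 14.5498.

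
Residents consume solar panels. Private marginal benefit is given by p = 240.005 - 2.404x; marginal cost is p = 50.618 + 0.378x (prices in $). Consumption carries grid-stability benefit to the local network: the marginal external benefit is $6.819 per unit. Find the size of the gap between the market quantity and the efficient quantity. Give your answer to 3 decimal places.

2.451 units

Market equilibrium (private): 50.618 + 0.378x = 240.005 - 2.404x → x_m = 68.0758.
Social marginal benefit = demand + MEB = 246.824 - 2.404x.
Set SMB = MC: 246.824 - 2.404x = 50.618 + 0.378x → x* = 70.5270.
Gap = |68.0758 − 70.5270| = 2.4512.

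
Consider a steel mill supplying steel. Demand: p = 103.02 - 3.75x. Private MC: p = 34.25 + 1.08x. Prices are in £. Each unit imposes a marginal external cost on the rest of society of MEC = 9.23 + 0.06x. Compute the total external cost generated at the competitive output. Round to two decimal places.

£137.50

Market equilibrium (private): 34.25 + 1.08x = 103.02 - 3.75x → x_m = 14.2381.
Total external cost = ∫₀^{x_m} (9.23 + 0.06x) dx = 9.23×14.2381 + ½×0.06×14.2381² = 137.4994.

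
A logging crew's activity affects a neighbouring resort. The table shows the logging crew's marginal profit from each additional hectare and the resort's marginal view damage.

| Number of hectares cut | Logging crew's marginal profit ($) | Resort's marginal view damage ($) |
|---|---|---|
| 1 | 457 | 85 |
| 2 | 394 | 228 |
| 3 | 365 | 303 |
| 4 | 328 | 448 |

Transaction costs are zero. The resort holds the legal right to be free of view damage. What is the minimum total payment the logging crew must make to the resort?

$616

Efficient level: marginal profit ≥ marginal view damage through level 3, so k* = 3.
With the resort holding the right, the logging crew must at least compensate total damage at k*: 85 + 228 + 303 = 616.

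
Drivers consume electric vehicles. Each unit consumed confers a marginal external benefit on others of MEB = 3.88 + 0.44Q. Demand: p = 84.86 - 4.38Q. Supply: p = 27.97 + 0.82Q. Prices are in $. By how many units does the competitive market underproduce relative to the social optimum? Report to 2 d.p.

Market equilibrium (private): 27.97 + 0.82Q = 84.86 - 4.38Q → Q_m = 10.9404.
Social marginal benefit = demand + MEB = 88.74 - 3.94Q.
Set SMB = MC: 88.74 - 3.94Q = 27.97 + 0.82Q → Q* = 12.7668.
Gap = |10.9404 − 12.7668| = 1.8264.

1.83 units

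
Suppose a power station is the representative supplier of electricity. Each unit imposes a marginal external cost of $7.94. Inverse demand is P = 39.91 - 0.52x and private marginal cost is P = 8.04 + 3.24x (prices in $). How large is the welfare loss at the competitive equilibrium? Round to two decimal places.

Market equilibrium (private): 8.04 + 3.24x = 39.91 - 0.52x → x_m = 8.4761.
Social marginal cost = private MC + MEC = 15.98 + 3.24x.
Set SMC = demand: 15.98 + 3.24x = 39.91 - 0.52x → x* = 6.3644.
The loss is the area between SMC and demand from x* to x_m; with linear curves that's a triangle of height MEC(x_m).
DWL = ½ × 2.1117 × 7.9400 = 8.3834.

DWL = $8.38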